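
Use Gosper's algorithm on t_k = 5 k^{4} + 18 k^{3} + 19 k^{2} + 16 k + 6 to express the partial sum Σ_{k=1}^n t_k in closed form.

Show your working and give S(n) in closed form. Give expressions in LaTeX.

S(n) = n \left(n^{4} + 7 n^{3} + 17 n^{2} + 22 n + 17\right)

Ratio r(k) = (5*k**4 + 38*k**3 + 103*k**2 + 128*k + 64)/(5*k**4 + 18*k**3 + 19*k**2 + 16*k + 6).
Take A(k)=1, B(k)=1, C(k)=k**4 + 18*k**3/5 + 19*k**2/5 + 16*k/5 + 6/5.
Need (1)·f(k+1) − (1)·f(k) = k**4 + 18*k**3/5 + 19*k**2/5 + 16*k/5 + 6/5.
deg f ≤ 5 (via 0,0,4).
Coefficient equations give f(k) = k*(k**4 + 2*k**3 - k**2 + 3*k + 1)/5.
R(k) = B(k−1)·f(k)/C(k) = k*(k**4 + 2*k**3 - k**2 + 3*k + 1)/((5*k + 3)*(k**3 + 3*k**2 + 2*k + 2)); s_k = R·t_k = k*(k**4 + 2*k**3 - k**2 + 3*k + 1).
Verify: 5*k**4 + 18*k**3 + 19*k**2 + 16*k + 6 matches t_k.
Σ_(k=1)^n t_k = s_(n+1) − s_(1) = (n**5 + 7*n**4 + 17*n**3 + 22*n**2 + 17*n + 6) − (6), i.e. n*(n**4 + 7*n**3 + 17*n**2 + 22*n + 17).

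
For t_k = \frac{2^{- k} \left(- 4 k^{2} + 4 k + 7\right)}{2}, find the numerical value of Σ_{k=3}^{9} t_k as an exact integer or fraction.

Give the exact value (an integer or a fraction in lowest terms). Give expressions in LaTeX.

Step 1: r(k) = (4*k**2 + 4*k - 7)/(2*(4*k**2 - 4*k - 7)).
Normal form (A,B,C) = (1/2, 1, k**2 - k - 7/4).
Set up (1/2)·f(k+1) − (1)·f(k) − (k**2 - k - 7/4) = 0.
d = 2 from the (0,0,2) case.
Match coefficients ⇒ f(k) = -(2*k + 1)**2/2.
Get s_k = R·t_k = (4*k**2 + 4*k + 1)/2**k with R(k) = B(k−1)f(k)/C(k) = -2*(2*k + 1)**2/(4*k**2 - 4*k - 7).
Check: Δs_k = (-4*k**2 + 4*k + 7)/(2*2**k). ✓
Evaluate s at k=10 and k=3: 441/1024 and 49/8; difference -5831/1024.

Σ = -5831/1024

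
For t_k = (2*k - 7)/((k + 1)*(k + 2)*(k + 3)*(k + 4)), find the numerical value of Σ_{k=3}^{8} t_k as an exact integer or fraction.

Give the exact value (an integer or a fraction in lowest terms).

The ratio is (k + 1)*(2*k - 5)/((k + 5)*(2*k - 7)).
Factor: A=k + 1; B=k + 5; C=k - 7/2.
Solve (k + 1)·f(k+1) − (k + 4)·f(k) = k - 7/2.
deg f ≤ 3 (via 1,1,1).
Match coefficients ⇒ f(k) = -k*(k**2 + 6*k + 14)/6.
R(k) = B(k−1)·f(k)/C(k) = -k*(k + 4)*(k**2 + 6*k + 14)/(3*(2*k - 7)); s_k = R·t_k = k*(-k**2 - 6*k - 14)/(3*(k + 1)*(k + 2)*(k + 3)).
Verify: (2*k - 7)/(k**4 + 10*k**3 + 35*k**2 + 50*k + 24) matches t_k.
Sum = s_(9) − s_(3); s_(9) = -149/440, s_(3) = -41/120 ⇒ 1/330.

Σ = 1/330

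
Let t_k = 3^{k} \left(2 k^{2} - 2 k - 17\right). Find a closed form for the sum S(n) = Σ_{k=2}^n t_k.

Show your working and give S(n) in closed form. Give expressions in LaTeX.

S(n) = 3 \cdot 3^{n} n^{2} - 6 \cdot 3^{n} n - 21 \cdot 3^{n} + 72

t_(k+1)/t_k = 3*(2*k**2 + 2*k - 17)/(2*k**2 - 2*k - 17).
A = 3, B = 1, C = k**2 - k - 17/2.
Solve (3)·f(k+1) − (1)·f(k) = k**2 - k - 17/2.
Degrees (0,0,2) ⇒ d ≤ 2.
A polynomial solution: f(k) = (k**2 - 4*k - 4)/2.
Certificate R = B(k−1)f/C = (k**2 - 4*k - 4)/(2*k**2 - 2*k - 17) gives s_k = 3**k*(k**2 - 4*k - 4).
Verify: 3**k*(2*k**2 - 2*k - 17) matches t_k.
Σ_(k=2)^n t_k = s_(n+1) − s_(2) = (3**(n + 1)*(n**2 - 2*n - 7)) − (-72), i.e. 3*3**n*n**2 - 6*3**n*n - 21*3**n + 72.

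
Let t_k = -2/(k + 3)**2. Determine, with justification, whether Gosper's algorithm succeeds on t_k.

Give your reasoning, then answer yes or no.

No — the linear system for f has no solution.

Compute t_(k+1)/t_k: get (k + 3)**2/(k + 4)**2.
Take A(k)=k**2 + 6*k + 9, B(k)=k**2 + 8*k + 16, C(k)=1.
Set up (k**2 + 6*k + 9)·f(k+1) − (k**2 + 6*k + 9)·f(k) − (1) = 0.
From deg A=2, deg B=2, deg C=0: d=0.
Write f(k) = c0. Then LHS − RHS = -1, requiring -1 = 0: contradictory. No certificate.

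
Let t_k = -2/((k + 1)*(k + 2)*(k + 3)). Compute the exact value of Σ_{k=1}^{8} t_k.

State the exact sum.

Σ = -26/165

t_(k+1)/t_k = (k + 1)/(k + 4).
A = k + 1, B = k + 4, C = 1.
Need (k + 1)·f(k+1) − (k + 3)·f(k) = 1.
d = 2 from the (1,1,0) case.
Solving with deg f ≤ 2: f(k) = k*(k + 3)/4.
Then R = B(k−1)f/C = k*(k + 3)**2/4, so s_k = R(k)·t_k = k*(-k - 3)/(2*(k + 1)*(k + 2)).
Δs = -2/(k**3 + 6*k**2 + 11*k + 6), as required.
Evaluate s at k=9 and k=1: -27/55 and -1/3; difference -26/165.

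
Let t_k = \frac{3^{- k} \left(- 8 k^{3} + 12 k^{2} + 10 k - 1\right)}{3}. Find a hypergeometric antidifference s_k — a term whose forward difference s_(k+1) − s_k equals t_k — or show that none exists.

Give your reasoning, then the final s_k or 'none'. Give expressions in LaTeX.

s_k = 3^{- k} \left(4 k^{3} + k + 3\right)

r(k) = (8*k**3 + 12*k**2 - 10*k - 13)/(3*(8*k**3 - 12*k**2 - 10*k + 1)) after simplifying.
Take A(k)=1/3, B(k)=1, C(k)=k**3 - 3*k**2/2 - 5*k/4 + 1/8.
Set up (1/3)·f(k+1) − (1)·f(k) − (k**3 - 3*k**2/2 - 5*k/4 + 1/8) = 0.
Degrees (0,0,3) ⇒ d ≤ 3.
Coefficient equations give f(k) = -3*(4*k**3 + k + 3)/8.
Then R = B(k−1)f/C = -3*(4*k**3 + k + 3)/(8*k**3 - 12*k**2 - 10*k + 1), so s_k = R(k)·t_k = (4*k**3 + k + 3)/3**k.
Verify: (-8*k**3 + 12*k**2 + 10*k - 1)/(3*3**k) matches t_k.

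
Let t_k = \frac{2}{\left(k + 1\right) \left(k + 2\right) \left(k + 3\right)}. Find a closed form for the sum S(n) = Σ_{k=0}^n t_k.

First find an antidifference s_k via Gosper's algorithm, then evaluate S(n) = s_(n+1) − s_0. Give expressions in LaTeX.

S(n) = \frac{n^{2} + 5 n + 4}{2 \left(n^{2} + 5 n + 6\right)}

t_(k+1)/t_k = (k + 1)/(k + 4).
A = k + 1, B = k + 4, C = 1.
Key eq: (k + 1)·f(k+1) = (k + 3)·f(k) + (1).
Bound: deg f ≤ 2.
Coefficient equations give f(k) = k*(k + 3)/4.
Certificate R = B(k−1)f/C = k*(k + 3)**2/4 gives s_k = k*(k + 3)/(2*(k + 1)*(k + 2)).
Verify: 2/(k**3 + 6*k**2 + 11*k + 6) matches t_k.
Σ_(k=0)^n t_k = s_(n+1) − s_(0) = ((n**2 + 5*n + 4)/(2*(n**2 + 5*n + 6))) − (0), i.e. (n**2 + 5*n + 4)/(2*(n**2 + 5*n + 6)).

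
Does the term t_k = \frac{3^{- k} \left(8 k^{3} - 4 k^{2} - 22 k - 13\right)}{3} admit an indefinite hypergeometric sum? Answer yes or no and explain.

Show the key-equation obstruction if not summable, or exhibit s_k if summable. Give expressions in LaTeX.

r(k) = (8*k**3 + 20*k**2 - 6*k - 31)/(3*(8*k**3 - 4*k**2 - 22*k - 13)) after simplifying.
Take A(k)=1/3, B(k)=1, C(k)=k**3 - k**2/2 - 11*k/4 - 13/8.
Need (1/3)·f(k+1) − (1)·f(k) = k**3 - k**2/2 - 11*k/4 - 13/8.
Bound: deg f ≤ 3.
Solving with deg f ≤ 3: f(k) = -3*(4*k**3 + 4*k**2 - k - 3)/8.
Then R = B(k−1)f/C = -3*(4*k**3 + 4*k**2 - k - 3)/(8*k**3 - 4*k**2 - 22*k - 13), so s_k = R(k)·t_k = (-4*k**3 - 4*k**2 + k + 3)/3**k.
Verify: (8*k**3 - 4*k**2 - 22*k - 13)/(3*3**k) matches t_k.

Yes. s_k = 3^{- k} \left(- 4 k^{3} - 4 k^{2} + k + 3\right).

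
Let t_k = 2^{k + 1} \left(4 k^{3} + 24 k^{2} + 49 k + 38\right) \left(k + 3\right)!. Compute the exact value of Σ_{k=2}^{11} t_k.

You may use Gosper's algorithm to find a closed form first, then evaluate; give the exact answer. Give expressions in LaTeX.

Σ = 3235165463642100480

t_(k+1)/t_k = 2*(4*k**4 + 52*k**3 + 253*k**2 + 551*k + 460)/(4*k**3 + 24*k**2 + 49*k + 38).
Factor: A=2*k + 8; B=1; C=k**3 + 6*k**2 + 49*k/4 + 19/2.
Solve (2*k + 8)·f(k+1) − (1)·f(k) = k**3 + 6*k**2 + 49*k/4 + 19/2.
From deg A=1, deg B=0, deg C=3: d=2.
Match coefficients ⇒ f(k) = (2*k**2 + k + 2)/4.
Certificate R = B(k−1)f/C = (2*k**2 + k + 2)/(4*k**3 + 24*k**2 + 49*k + 38) gives s_k = 2**(k + 1)*(2*k**2 + k + 2)*factorial(k + 3).
Verify: 2**(k + 1)*(4*k**3 + 24*k**2 + 49*k + 38)*factorial(k + 3) matches t_k.
Σ_(k=2)^(11) t_k = s_(12) − s_(2) = 3235165463642112000 − (11520) = 3235165463642100480.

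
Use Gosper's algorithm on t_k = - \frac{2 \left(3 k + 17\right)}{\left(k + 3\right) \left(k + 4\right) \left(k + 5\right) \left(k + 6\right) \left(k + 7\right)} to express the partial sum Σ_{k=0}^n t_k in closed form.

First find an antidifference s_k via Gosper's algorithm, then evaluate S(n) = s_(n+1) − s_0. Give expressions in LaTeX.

r(k) = (k + 3)*(3*k + 20)/((k + 8)*(3*k + 17)) after simplifying.
So A=k + 3 and B=k + 8, with C=k + 17/3.
Need (k + 3)·f(k+1) − (k + 7)·f(k) = k + 17/3.
Bound: deg f ≤ 4.
Solving with deg f ≤ 4: f(k) = k*(k + 5)*(k**2 + 13*k + 54)/216.
Get s_k = R·t_k = k*(-k**2 - 13*k - 54)/(36*(k**3 + 13*k**2 + 54*k + 72)) with R(k) = B(k−1)f(k)/C(k) = k*(k + 5)*(k + 7)*(k**2 + 13*k + 54)/(72*(3*k + 17)).
Check: Δs_k = 2*(-3*k - 17)/(k**5 + 25*k**4 + 245*k**3 + 1175*k**2 + 2754*k + 2520). ✓
s_(n+1) = (-n**3 - 16*n**2 - 83*n - 68)/(36*(n**3 + 16*n**2 + 83*n + 140)) and s_(0) = 0, so S(n) = (-n**3 - 16*n**2 - 83*n - 68)/(36*(n**3 + 16*n**2 + 83*n + 140)).

S(n) = \frac{- n^{3} - 16 n^{2} - 83 n - 68}{36 \left(n^{3} + 16 n^{2} + 83 n + 140\right)}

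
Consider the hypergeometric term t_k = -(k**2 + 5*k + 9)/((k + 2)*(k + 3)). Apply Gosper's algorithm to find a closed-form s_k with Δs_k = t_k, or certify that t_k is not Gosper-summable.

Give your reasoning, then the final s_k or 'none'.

s_k = k*(-2*k - 7)/(2*(k + 2))

t_(k+1)/t_k = (k + 2)*(5*k + (k + 1)**2 + 14)/((k + 4)*(k**2 + 5*k + 9)).
So A=k + 2 and B=k + 4, with C=k**2 + 5*k + 9.
f must satisfy (k + 2)·f(k+1) − (k + 3)·f(k) = k**2 + 5*k + 9.
From deg A=1, deg B=1, deg C=2: d=2.
A polynomial solution: f(k) = k*(2*k + 7)/2.
So s_k = (B(k−1)f/C)·t_k = (k*(k + 3)*(2*k + 7)/(2*(k**2 + 5*k + 9)))·t_k = k*(-2*k - 7)/(2*(k + 2)).
Verify: (-k**2 - 5*k - 9)/(k**2 + 5*k + 6) matches t_k.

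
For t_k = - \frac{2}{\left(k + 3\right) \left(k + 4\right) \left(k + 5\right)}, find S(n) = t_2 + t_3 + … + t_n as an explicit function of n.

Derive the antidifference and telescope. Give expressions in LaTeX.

Ratio r(k) = (k + 3)/(k + 6).
Factor: A=k + 3; B=k + 6; C=1.
f must satisfy (k + 3)·f(k+1) − (k + 5)·f(k) = 1.
From deg A=1, deg B=1, deg C=0: d=2.
A polynomial solution: f(k) = k*(k + 7)/24.
R(k) = B(k−1)·f(k)/C(k) = k*(k + 5)*(k + 7)/24; s_k = R·t_k = k*(-k - 7)/(12*(k + 3)*(k + 4)).
Verify: -2/(k**3 + 12*k**2 + 47*k + 60) matches t_k.
Σ_(k=2)^n t_k = s_(n+1) − s_(2) = ((-n**2 - 9*n - 8)/(12*(n**2 + 9*n + 20))) − (-1/20), i.e. (-n**2 - 9*n + 10)/(30*(n**2 + 9*n + 20)).

S(n) = \frac{- n^{2} - 9 n + 10}{30 \left(n^{2} + 9 n + 20\right)}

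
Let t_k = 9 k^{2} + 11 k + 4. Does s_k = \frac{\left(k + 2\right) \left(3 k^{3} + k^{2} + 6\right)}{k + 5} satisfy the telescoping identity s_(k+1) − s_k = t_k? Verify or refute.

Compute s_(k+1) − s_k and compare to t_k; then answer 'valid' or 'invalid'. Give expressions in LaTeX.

s_(k+1) = (k + 3)*(3*(k + 1)**3 + (k + 1)**2 + 6)/(k + 6)
s_(k+1) − s_k = (9*k**4 + 92*k**3 + 230*k**2 + 197*k + 78)/(k**2 + 11*k + 30)
(s_(k+1) − s_k) − t_k = 3*(-6*k**3 - 55*k**2 - 59*k - 14)/(k**2 + 11*k + 30)

Invalid: residual \frac{3 \left(- 6 k^{3} - 55 k^{2} - 59 k - 14\right)}{k^{2} + 11 k + 30} ≠ 0.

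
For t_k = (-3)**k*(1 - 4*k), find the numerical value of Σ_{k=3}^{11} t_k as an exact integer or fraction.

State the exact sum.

Σ = 5845905

Step 1: r(k) = 3*(-4*k - 3)/(4*k - 1).
Take A(k)=-3, B(k)=1, C(k)=k - 1/4.
Set up (-3)·f(k+1) − (1)·f(k) − (k - 1/4) = 0.
Bound: deg f ≤ 1.
Match coefficients ⇒ f(k) = -(k - 1)/4.
R(k) = B(k−1)·f(k)/C(k) = -(k - 1)/(4*k - 1); s_k = R·t_k = (-3)**k*(k - 1).
Check: Δs_k = (-3)**k*(1 - 4*k). ✓
Σ_(k=3)^(11) t_k = s_(12) − s_(3) = 5845851 − (-54) = 5845905.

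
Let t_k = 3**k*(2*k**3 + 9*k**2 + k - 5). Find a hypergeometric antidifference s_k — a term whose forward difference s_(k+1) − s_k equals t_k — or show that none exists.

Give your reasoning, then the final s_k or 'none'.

t_(k+1)/t_k = 3*(2*k**3 + 15*k**2 + 25*k + 7)/(2*k**3 + 9*k**2 + k - 5).
Take A(k)=3, B(k)=1, C(k)=k**3 + 9*k**2/2 + k/2 - 5/2.
Need (3)·f(k+1) − (1)·f(k) = k**3 + 9*k**2/2 + k/2 - 5/2.
Bound: deg f ≤ 3.
Coefficient equations give f(k) = (k**3 - 4*k + 2)/2.
So s_k = (B(k−1)f/C)·t_k = ((k**3 - 4*k + 2)/(2*k**3 + 9*k**2 + k - 5))·t_k = 3**k*(k**3 - 4*k + 2).
Δs = 3**k*(2*k**3 + 9*k**2 + k - 5), as required.

s_k = 3**k*(k**3 - 4*k + 2)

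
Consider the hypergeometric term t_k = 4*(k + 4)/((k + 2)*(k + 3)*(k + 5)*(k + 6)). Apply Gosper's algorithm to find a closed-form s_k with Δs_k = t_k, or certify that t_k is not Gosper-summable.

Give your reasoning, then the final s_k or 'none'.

Ratio r(k) = (k + 2)*(k + 5)**2/((k + 4)**2*(k + 7)).
Normal form (A,B,C) = (k + 2, k + 7, k**2 + 8*k + 16).
f must satisfy (k + 2)·f(k+1) − (k + 6)·f(k) = k**2 + 8*k + 16.
Degrees (1,1,2) ⇒ d ≤ 4.
Match coefficients ⇒ f(k) = k*(k + 3)*(k + 4)*(k + 7)/20.
Then R = B(k−1)f/C = k*(k + 3)*(k + 6)*(k + 7)/(20*(k + 4)), so s_k = R(k)·t_k = k*(k + 7)/(5*(k**2 + 7*k + 10)).
Δs = 4*(k + 4)/(k**4 + 16*k**3 + 91*k**2 + 216*k + 180), as required.

s_k = k*(k + 7)/(5*(k**2 + 7*k + 10))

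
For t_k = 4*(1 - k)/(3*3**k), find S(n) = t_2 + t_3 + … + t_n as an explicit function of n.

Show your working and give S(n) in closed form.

S(n) = 3**(-n - 1)*(-3**n + 2*n + 1)

Step 1: r(k) = k/(3*(k - 1)).
Take A(k)=1/3, B(k)=1, C(k)=k - 1.
Need (1/3)·f(k+1) − (1)·f(k) = k - 1.
From deg A=0, deg B=0, deg C=1: d=1.
Coefficient equations give f(k) = -3*(2*k - 1)/4.
R(k) = B(k−1)·f(k)/C(k) = -3*(2*k - 1)/(4*(k - 1)); s_k = R·t_k = (2*k - 1)/3**k.
Check: Δs_k = 4*(1 - k)/(3*3**k). ✓
Σ_(k=2)^n t_k = s_(n+1) − s_(2) = (3**(-n - 1)*(2*n + 1)) − (1/3), i.e. 3**(-n - 1)*(-3**n + 2*n + 1).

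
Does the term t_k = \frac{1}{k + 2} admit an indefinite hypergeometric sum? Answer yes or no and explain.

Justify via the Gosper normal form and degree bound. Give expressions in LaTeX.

Ratio r(k) = (k + 2)/(k + 3).
A = k + 2, B = k + 3, C = 1.
Key eq: (k + 2)·f(k+1) = (k + 2)·f(k) + (1).
From deg A=1, deg B=1, deg C=0: d=0.
Write f(k) = c0. Then LHS − RHS = -1, requiring -1 = 0: contradictory. No certificate.

No; the coefficient equations for f are inconsistent.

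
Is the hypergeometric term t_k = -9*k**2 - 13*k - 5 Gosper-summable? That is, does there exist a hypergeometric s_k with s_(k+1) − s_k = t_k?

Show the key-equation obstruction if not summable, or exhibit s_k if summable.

r(k) = (9*k**2 + 31*k + 27)/(9*k**2 + 13*k + 5) after simplifying.
Normal form (A,B,C) = (1, 1, k**2 + 13*k/9 + 5/9).
Need (1)·f(k+1) − (1)·f(k) = k**2 + 13*k/9 + 5/9.
From deg A=0, deg B=0, deg C=2: d=3.
Coefficient equations give f(k) = k**2*(3*k + 2)/9.
Then R = B(k−1)f/C = k**2*(3*k + 2)/(9*k**2 + 13*k + 5), so s_k = R(k)·t_k = k**2*(-3*k - 2).
Δs = -9*k**2 - 13*k - 5, as required.

Yes. s_k = k**2*(-3*k - 2).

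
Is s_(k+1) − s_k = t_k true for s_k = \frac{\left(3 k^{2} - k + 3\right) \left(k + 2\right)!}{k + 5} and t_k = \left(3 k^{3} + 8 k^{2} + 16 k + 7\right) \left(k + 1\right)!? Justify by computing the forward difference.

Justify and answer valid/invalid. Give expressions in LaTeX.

Invalid: residual - \frac{3 \left(3 k^{4} + 23 k^{3} + 53 k^{2} + 88 k + 32\right) \left(k + 1\right)!}{\left(k + 5\right) \left(k + 6\right)} ≠ 0.

s_(k+1) = (3*k**2 + 5*k + 5)*factorial(k + 3)/(k + 6)
s_(k+1) − s_k = (3*k**4 + 26*k**3 + 73*k**2 + 118*k + 57)*factorial(k + 2)/((k + 5)*(k + 6))
(s_(k+1) − s_k) − t_k = -3*(3*k**4 + 23*k**3 + 53*k**2 + 88*k + 32)*factorial(k + 1)/((k + 5)*(k + 6))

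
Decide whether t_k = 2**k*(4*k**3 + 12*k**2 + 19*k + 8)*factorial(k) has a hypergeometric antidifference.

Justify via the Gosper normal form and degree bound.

Compute t_(k+1)/t_k: get 2*(4*k**4 + 28*k**3 + 79*k**2 + 98*k + 43)/(4*k**3 + 12*k**2 + 19*k + 8).
Take A(k)=2*k + 2, B(k)=1, C(k)=k**3 + 3*k**2 + 19*k/4 + 2.
Set up (2*k + 2)·f(k+1) − (1)·f(k) − (k**3 + 3*k**2 + 19*k/4 + 2) = 0.
Bound: deg f ≤ 2.
Match coefficients ⇒ f(k) = (2*k**2 + k + 2)/4.
R(k) = B(k−1)·f(k)/C(k) = (2*k**2 + k + 2)/(4*k**3 + 12*k**2 + 19*k + 8); s_k = R·t_k = 2**k*(2*k**2 + k + 2)*factorial(k).
s_(k+1) − s_k = 2**k*(4*k**3 + 12*k**2 + 19*k + 8)*factorial(k) = t_k.

Yes. s_k = 2**k*(2*k**2 + k + 2)*factorial(k).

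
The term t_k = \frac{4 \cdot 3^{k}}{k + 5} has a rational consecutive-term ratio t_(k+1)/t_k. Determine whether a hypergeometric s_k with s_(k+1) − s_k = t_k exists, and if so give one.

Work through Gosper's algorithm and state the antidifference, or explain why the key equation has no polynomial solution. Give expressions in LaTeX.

Compute t_(k+1)/t_k: get 3*(k + 5)/(k + 6).
Take A(k)=3*k + 15, B(k)=k + 6, C(k)=1.
Solve (3*k + 15)·f(k+1) − (k + 5)·f(k) = 1.
From deg A=1, deg B=1, deg C=0: d=-1.
d = -1 < 0 ⇒ no nonzero polynomial f; not summable.

none — t_k is not Gosper-summable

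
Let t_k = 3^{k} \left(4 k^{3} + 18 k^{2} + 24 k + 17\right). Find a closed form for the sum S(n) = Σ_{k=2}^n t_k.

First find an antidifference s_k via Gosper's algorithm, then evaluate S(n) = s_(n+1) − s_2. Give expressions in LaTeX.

t_(k+1)/t_k = 3*(4*k**3 + 30*k**2 + 72*k + 63)/(4*k**3 + 18*k**2 + 24*k + 17).
Factor: A=3; B=1; C=k**3 + 9*k**2/2 + 6*k + 17/4.
f must satisfy (3)·f(k+1) − (1)·f(k) = k**3 + 9*k**2/2 + 6*k + 17/4.
Degrees (0,0,3) ⇒ d ≤ 3.
Coefficient equations give f(k) = (2*k**3 + 3*k + 1)/4.
So s_k = (B(k−1)f/C)·t_k = ((2*k**3 + 3*k + 1)/(4*k**3 + 18*k**2 + 24*k + 17))·t_k = 3**k*(2*k**3 + 3*k + 1).
Verify: 3**k*(4*k**3 + 18*k**2 + 24*k + 17) matches t_k.
Σ_(k=2)^n t_k = s_(n+1) − s_(2) = (3**(n + 1)*(2*n**3 + 6*n**2 + 9*n + 6)) − (207), i.e. 6*3**n*n**3 + 18*3**n*n**2 + 27*3**n*n + 18*3**n - 207.

S(n) = 6 \cdot 3^{n} n^{3} + 18 \cdot 3^{n} n^{2} + 27 \cdot 3^{n} n + 18 \cdot 3^{n} - 207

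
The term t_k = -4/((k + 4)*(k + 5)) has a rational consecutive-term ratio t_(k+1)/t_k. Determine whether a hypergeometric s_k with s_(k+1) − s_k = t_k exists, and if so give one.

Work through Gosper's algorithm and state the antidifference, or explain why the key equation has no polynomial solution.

s_k = -k/(k + 4)

r(k) = (k + 4)/(k + 6) after simplifying.
Factor: A=k + 4; B=k + 6; C=1.
f must satisfy (k + 4)·f(k+1) − (k + 5)·f(k) = 1.
deg f ≤ 1 (via 1,1,0).
Solve for f: f(k) = k/4 (degree 1 ≤ 1).
Then R = B(k−1)f/C = k*(k + 5)/4, so s_k = R(k)·t_k = -k/(k + 4).
s_(k+1) − s_k = -4/(k**2 + 9*k + 20) = t_k.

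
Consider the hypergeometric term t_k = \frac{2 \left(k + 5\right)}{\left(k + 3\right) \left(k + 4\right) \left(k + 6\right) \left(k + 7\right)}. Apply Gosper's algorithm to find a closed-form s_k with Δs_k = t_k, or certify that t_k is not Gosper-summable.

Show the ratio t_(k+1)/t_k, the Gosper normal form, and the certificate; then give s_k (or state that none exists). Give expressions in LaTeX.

s_k = \frac{k \left(k + 9\right)}{18 \left(k^{2} + 9 k + 18\right)}

The ratio is (k + 3)*(k + 6)**2/((k + 5)**2*(k + 8)).
Gosper form: A/B · C(k+1)/C(k) with A=k + 3, B=k + 8, C=k**2 + 10*k + 25.
Set up (k + 3)·f(k+1) − (k + 7)·f(k) − (k**2 + 10*k + 25) = 0.
Degrees (1,1,2) ⇒ d ≤ 4.
Match coefficients ⇒ f(k) = k*(k + 4)*(k + 5)*(k + 9)/36.
Then R = B(k−1)f/C = k*(k + 4)*(k + 7)*(k + 9)/(36*(k + 5)), so s_k = R(k)·t_k = k*(k + 9)/(18*(k**2 + 9*k + 18)).
Check: Δs_k = 2*(k + 5)/(k**4 + 20*k**3 + 145*k**2 + 450*k + 504). ✓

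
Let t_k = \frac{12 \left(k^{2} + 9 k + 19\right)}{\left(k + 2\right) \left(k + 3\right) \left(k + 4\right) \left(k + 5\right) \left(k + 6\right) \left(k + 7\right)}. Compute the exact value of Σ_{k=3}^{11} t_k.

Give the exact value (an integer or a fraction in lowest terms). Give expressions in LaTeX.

Σ = 59/5040

t_(k+1)/t_k = (k + 2)*(9*k + (k + 1)**2 + 28)/((k + 8)*(k**2 + 9*k + 19)).
A = k + 2, B = k + 8, C = k**2 + 9*k + 19.
Key eq: (k + 2)·f(k+1) = (k + 7)·f(k) + (k**2 + 9*k + 19).
d = 5 from the (1,1,2) case.
A polynomial solution: f(k) = k*(k + 3)*(k + 5)*(k**2 + 12*k + 44)/144.
Then R = B(k−1)f/C = k*(k + 3)*(k + 5)*(k + 7)*(k**2 + 12*k + 44)/(144*(k**2 + 9*k + 19)), so s_k = R(k)·t_k = k*(k**2 + 12*k + 44)/(12*(k**3 + 12*k**2 + 44*k + 48)).
Check: Δs_k = 12*(k**2 + 9*k + 19)/(k**6 + 27*k**5 + 295*k**4 + 1665*k**3 + 5104*k**2 + 8028*k + 5040). ✓
Evaluate s at k=12 and k=3: 83/1008 and 89/1260; difference 59/5040.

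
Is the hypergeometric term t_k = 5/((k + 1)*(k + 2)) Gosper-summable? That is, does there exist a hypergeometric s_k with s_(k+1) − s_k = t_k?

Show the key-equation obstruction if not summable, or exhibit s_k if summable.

The ratio is (k + 1)/(k + 3).
Gosper form: A/B · C(k+1)/C(k) with A=k + 1, B=k + 3, C=1.
Key eq: (k + 1)·f(k+1) = (k + 2)·f(k) + (1).
From deg A=1, deg B=1, deg C=0: d=1.
Solve for f: f(k) = k (degree 1 ≤ 1).
Then R = B(k−1)f/C = k*(k + 2), so s_k = R(k)·t_k = 5*k/(k + 1).
Δs = 5/(k**2 + 3*k + 2), as required.

Yes. s_k = 5*k/(k + 1).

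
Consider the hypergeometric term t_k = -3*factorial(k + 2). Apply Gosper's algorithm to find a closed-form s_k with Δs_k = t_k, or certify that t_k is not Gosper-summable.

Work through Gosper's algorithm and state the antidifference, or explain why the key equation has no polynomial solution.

The ratio is k + 3.
Factor: A=k + 3; B=1; C=1.
f must satisfy (k + 3)·f(k+1) − (1)·f(k) = 1.
Bound: deg f ≤ -1.
Bound -1 < 0, so the key equation has no polynomial solution.

not Gosper-summable; s_k does not exist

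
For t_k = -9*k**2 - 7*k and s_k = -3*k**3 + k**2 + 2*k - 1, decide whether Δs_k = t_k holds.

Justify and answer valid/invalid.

valid; difference matches t_k

s_(k+1) = 2*k - 3*(k + 1)**3 + (k + 1)**2 + 1
s_(k+1) − s_k = k*(-9*k - 7)
(s_(k+1) − s_k) − t_k = 0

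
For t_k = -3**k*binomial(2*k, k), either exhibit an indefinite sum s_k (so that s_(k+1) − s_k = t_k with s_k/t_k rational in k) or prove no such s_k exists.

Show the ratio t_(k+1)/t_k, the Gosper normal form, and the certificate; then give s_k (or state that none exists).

not Gosper-summable; s_k does not exist

r(k) = 6*(2*k + 1)/(k + 1) after simplifying.
So A=12*k + 6 and B=k + 1, with C=1.
f must satisfy (12*k + 6)·f(k+1) − (k)·f(k) = 1.
Degrees (1,1,0) ⇒ d ≤ -1.
d = -1 < 0 ⇒ no nonzero polynomial f; not summable.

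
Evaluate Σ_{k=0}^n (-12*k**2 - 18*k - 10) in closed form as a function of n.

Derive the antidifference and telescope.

Step 1: r(k) = (6*k**2 + 21*k + 20)/(6*k**2 + 9*k + 5).
So A=1 and B=1, with C=k**2 + 3*k/2 + 5/6.
Need (1)·f(k+1) − (1)·f(k) = k**2 + 3*k/2 + 5/6.
deg f ≤ 3 (via 0,0,2).
A polynomial solution: f(k) = k*(4*k**2 + 3*k + 3)/12.
Get s_k = R·t_k = k*(-4*k**2 - 3*k - 3) with R(k) = B(k−1)f(k)/C(k) = k*(4*k**2 + 3*k + 3)/(2*(6*k**2 + 9*k + 5)).
Verify: -12*k**2 - 18*k - 10 matches t_k.
Evaluate: s_(n+1) = -4*n**3 - 15*n**2 - 21*n - 10; subtract s_(0) = 0 ⇒ S(n) = -4*n**3 - 15*n**2 - 21*n - 10.

S(n) = -4*n**3 - 15*n**2 - 21*n - 10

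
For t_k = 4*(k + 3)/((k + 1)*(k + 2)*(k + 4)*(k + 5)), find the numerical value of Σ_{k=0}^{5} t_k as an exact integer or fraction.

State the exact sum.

Ratio r(k) = (k + 1)*(k + 4)**2/((k + 3)**2*(k + 6)).
A = k + 1, B = k + 6, C = k**2 + 6*k + 9.
f must satisfy (k + 1)·f(k+1) − (k + 5)·f(k) = k**2 + 6*k + 9.
d = 4 from the (1,1,2) case.
A polynomial solution: f(k) = k*(k + 2)*(k + 3)*(k + 5)/8.
Then R = B(k−1)f/C = k*(k + 2)*(k + 5)**2/(8*(k + 3)), so s_k = R(k)·t_k = k*(k + 5)/(2*(k**2 + 5*k + 4)).
Δs = 4*(k + 3)/(k**4 + 12*k**3 + 49*k**2 + 78*k + 40), as required.
Σ_(k=0)^(5) t_k = s_(6) − s_(0) = 33/70 − (0) = 33/70.

Σ = 33/70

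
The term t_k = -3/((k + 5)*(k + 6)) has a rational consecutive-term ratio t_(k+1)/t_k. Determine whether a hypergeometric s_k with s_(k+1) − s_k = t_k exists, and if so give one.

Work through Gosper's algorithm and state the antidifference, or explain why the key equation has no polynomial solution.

s_k = -3*k/(5*k + 25)

Compute t_(k+1)/t_k: get (k + 5)/(k + 7).
Factor: A=k + 5; B=k + 7; C=1.
Need (k + 5)·f(k+1) − (k + 6)·f(k) = 1.
deg f ≤ 1 (via 1,1,0).
Solve for f: f(k) = k/5 (degree 1 ≤ 1).
Then R = B(k−1)f/C = k*(k + 6)/5, so s_k = R(k)·t_k = -3*k/(5*k + 25).
Verify: -3/(k**2 + 11*k + 30) matches t_k.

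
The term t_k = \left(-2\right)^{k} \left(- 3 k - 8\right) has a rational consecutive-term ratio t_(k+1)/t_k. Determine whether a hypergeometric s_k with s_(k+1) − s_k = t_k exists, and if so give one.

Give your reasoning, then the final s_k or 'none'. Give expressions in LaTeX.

s_k = \left(-2\right)^{k} \left(k + 2\right)

r(k) = 2*(-3*k - 11)/(3*k + 8) after simplifying.
A = -2, B = 1, C = k + 8/3.
Key eq: (-2)·f(k+1) = (1)·f(k) + (k + 8/3).
Bound: deg f ≤ 1.
Match coefficients ⇒ f(k) = -(k + 2)/3.
So s_k = (B(k−1)f/C)·t_k = (-(k + 2)/(3*k + 8))·t_k = (-2)**k*(k + 2).
Verify: (-2)**k*(-3*k - 8) matches t_k.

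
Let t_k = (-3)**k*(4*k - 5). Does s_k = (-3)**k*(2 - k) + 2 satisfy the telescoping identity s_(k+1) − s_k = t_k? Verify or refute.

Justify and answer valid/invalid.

s_(k+1) = (-3)**(k + 1)*(1 - k) + 2
s_(k+1) − s_k = (-3)**k*(4*k - 5)
(s_(k+1) − s_k) − t_k = 0

Valid — Δs_k = t_k.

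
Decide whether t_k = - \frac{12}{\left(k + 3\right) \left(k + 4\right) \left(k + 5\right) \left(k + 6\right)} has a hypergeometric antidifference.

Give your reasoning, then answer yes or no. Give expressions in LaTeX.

Yes. s_k = \frac{k \left(- k^{2} - 12 k - 47\right)}{15 \left(k + 3\right) \left(k + 4\right) \left(k + 5\right)}.

Step 1: r(k) = (k + 3)/(k + 7).
So A=k + 3 and B=k + 7, with C=1.
Set up (k + 3)·f(k+1) − (k + 6)·f(k) − (1) = 0.
From deg A=1, deg B=1, deg C=0: d=3.
Solving with deg f ≤ 3: f(k) = k*(k**2 + 12*k + 47)/180.
Then R = B(k−1)f/C = k*(k + 6)*(k**2 + 12*k + 47)/180, so s_k = R(k)·t_k = k*(-k**2 - 12*k - 47)/(15*(k + 3)*(k + 4)*(k + 5)).
s_(k+1) − s_k = -12/(k**4 + 18*k**3 + 119*k**2 + 342*k + 360) = t_k.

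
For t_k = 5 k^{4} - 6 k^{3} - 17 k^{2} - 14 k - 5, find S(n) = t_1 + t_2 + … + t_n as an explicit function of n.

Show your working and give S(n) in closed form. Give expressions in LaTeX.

S(n) = n \left(n^{4} + n^{3} - 7 n^{2} - 17 n - 15\right)

The ratio is (5*k**4 + 14*k**3 - 5*k**2 - 46*k - 37)/(5*k**4 - 6*k**3 - 17*k**2 - 14*k - 5).
Factor: A=1; B=1; C=k**4 - 6*k**3/5 - 17*k**2/5 - 14*k/5 - 1.
Solve (1)·f(k+1) − (1)·f(k) = k**4 - 6*k**3/5 - 17*k**2/5 - 14*k/5 - 1.
deg f ≤ 5 (via 0,0,4).
Match coefficients ⇒ f(k) = k*(k**4 - 4*k**3 - k**2 - 1)/5.
So s_k = (B(k−1)f/C)·t_k = (k*(k**4 - 4*k**3 - k**2 - 1)/(5*k**4 - 6*k**3 - 17*k**2 - 14*k - 5))·t_k = k**5 - 4*k**4 - k**3 - k.
Verify: 5*k**4 - 6*k**3 - 17*k**2 - 14*k - 5 matches t_k.
Evaluate: s_(n+1) = n**5 + n**4 - 7*n**3 - 17*n**2 - 15*n - 5; subtract s_(1) = -5 ⇒ S(n) = n*(n**4 + n**3 - 7*n**2 - 17*n - 15).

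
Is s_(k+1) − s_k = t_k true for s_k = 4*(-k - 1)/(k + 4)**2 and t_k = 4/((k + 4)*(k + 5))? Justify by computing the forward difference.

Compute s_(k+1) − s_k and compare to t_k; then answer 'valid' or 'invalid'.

s_(k+1) = 4*(-k - 2)/(k + 5)**2
s_(k+1) − s_k = 4*(k**2 + 3*k - 7)/(k**4 + 18*k**3 + 121*k**2 + 360*k + 400)
(s_(k+1) − s_k) − t_k = 12*(-2*k - 9)/(k**4 + 18*k**3 + 121*k**2 + 360*k + 400)

Invalid: residual 12*(-2*k - 9)/(k**4 + 18*k**3 + 121*k**2 + 360*k + 400) ≠ 0.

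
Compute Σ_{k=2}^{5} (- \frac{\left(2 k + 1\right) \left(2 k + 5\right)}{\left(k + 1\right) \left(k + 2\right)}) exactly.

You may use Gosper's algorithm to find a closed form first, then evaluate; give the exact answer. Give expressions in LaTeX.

Ratio r(k) = (k + 1)*(2*k + 3)*(2*k + 7)/((k + 3)*(2*k + 1)*(2*k + 5)).
Factor: A=k + 1; B=k + 3; C=k**2 + 3*k + 5/4.
Solve (k + 1)·f(k+1) − (k + 2)·f(k) = k**2 + 3*k + 5/4.
Degrees (1,1,2) ⇒ d ≤ 2.
Match coefficients ⇒ f(k) = k*(4*k + 1)/4.
So s_k = (B(k−1)f/C)·t_k = (k*(k + 2)*(4*k + 1)/((2*k + 1)*(2*k + 5)))·t_k = k*(-4*k - 1)/(k + 1).
Check: Δs_k = (-4*k**2 - 12*k - 5)/(k**2 + 3*k + 2). ✓
Evaluate s at k=6 and k=2: -150/7 and -6; difference -108/7.

Σ = -108/7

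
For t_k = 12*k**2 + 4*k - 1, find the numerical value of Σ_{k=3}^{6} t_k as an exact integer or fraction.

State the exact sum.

The ratio is (12*k**2 + 28*k + 15)/(12*k**2 + 4*k - 1).
A = 1, B = 1, C = k**2 + k/3 - 1/12.
Set up (1)·f(k+1) − (1)·f(k) − (k**2 + k/3 - 1/12) = 0.
Degrees (0,0,2) ⇒ d ≤ 3.
Solving with deg f ≤ 3: f(k) = k*(4*k**2 - 4*k - 1)/12.
Get s_k = R·t_k = k*(4*k**2 - 4*k - 1) with R(k) = B(k−1)f(k)/C(k) = k*(4*k**2 - 4*k - 1)/((2*k + 1)*(6*k - 1)).
Verify: 12*k**2 + 4*k - 1 matches t_k.
Σ_(k=3)^(6) t_k = s_(7) − s_(3) = 1169 − (69) = 1100.

Σ = 1100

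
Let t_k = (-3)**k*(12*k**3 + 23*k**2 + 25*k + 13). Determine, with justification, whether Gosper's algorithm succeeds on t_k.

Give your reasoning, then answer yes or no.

Ratio r(k) = 3*(-12*k**3 - 59*k**2 - 107*k - 73)/(12*k**3 + 23*k**2 + 25*k + 13).
A = -3, B = 1, C = k**3 + 23*k**2/12 + 25*k/12 + 13/12.
Need (-3)·f(k+1) − (1)·f(k) = k**3 + 23*k**2/12 + 25*k/12 + 13/12.
Bound: deg f ≤ 3.
Coefficient equations give f(k) = -(3*k**3 - k**2 + k + 1)/12.
R(k) = B(k−1)·f(k)/C(k) = -(3*k**3 - k**2 + k + 1)/(12*k**3 + 23*k**2 + 25*k + 13); s_k = R·t_k = (-3)**k*(-3*k**3 + k**2 - k - 1).
Δs = (-3)**k*(12*k**3 + 23*k**2 + 25*k + 13), as required.

Yes. s_k = (-3)**k*(-3*k**3 + k**2 - k - 1).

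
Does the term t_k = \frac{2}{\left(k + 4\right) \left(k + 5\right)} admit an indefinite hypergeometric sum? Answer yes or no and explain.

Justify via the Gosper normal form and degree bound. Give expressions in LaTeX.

Yes. s_k = \frac{k}{2 \left(k + 4\right)}.

Ratio r(k) = (k + 4)/(k + 6).
Factor: A=k + 4; B=k + 6; C=1.
Set up (k + 4)·f(k+1) − (k + 5)·f(k) − (1) = 0.
deg f ≤ 1 (via 1,1,0).
Match coefficients ⇒ f(k) = k/4.
R(k) = B(k−1)·f(k)/C(k) = k*(k + 5)/4; s_k = R·t_k = k/(2*(k + 4)).
Check: Δs_k = 2/(k**2 + 9*k + 20). ✓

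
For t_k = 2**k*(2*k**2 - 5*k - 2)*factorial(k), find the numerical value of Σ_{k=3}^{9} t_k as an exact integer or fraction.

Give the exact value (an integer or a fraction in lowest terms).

Σ = 22295347248

t_(k+1)/t_k = 2*(2*k**3 + k**2 - 6*k - 5)/(2*k**2 - 5*k - 2).
Factor: A=2*k + 2; B=1; C=k**2 - 5*k/2 - 1.
Solve (2*k + 2)·f(k+1) − (1)·f(k) = k**2 - 5*k/2 - 1.
d = 1 from the (1,0,2) case.
Solving with deg f ≤ 1: f(k) = (k - 4)/2.
So s_k = (B(k−1)f/C)·t_k = ((k - 4)/(2*k**2 - 5*k - 2))·t_k = 2**k*(k - 4)*factorial(k).
Check: Δs_k = 2**k*(2*k**2 - 5*k - 2)*factorial(k). ✓
Sum = s_(10) − s_(3); s_(10) = 22295347200, s_(3) = -48 ⇒ 22295347248.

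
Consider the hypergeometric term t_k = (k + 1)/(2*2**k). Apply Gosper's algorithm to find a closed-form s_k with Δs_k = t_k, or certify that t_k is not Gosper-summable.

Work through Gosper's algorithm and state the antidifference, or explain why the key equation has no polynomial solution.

s_k = (-k - 2)/2**k

Compute t_(k+1)/t_k: get (k + 2)/(2*(k + 1)).
A = 1/2, B = 1, C = k + 1.
Set up (1/2)·f(k+1) − (1)·f(k) − (k + 1) = 0.
From deg A=0, deg B=0, deg C=1: d=1.
Coefficient equations give f(k) = -2*(k + 2).
Then R = B(k−1)f/C = -2*(k + 2)/(k + 1), so s_k = R(k)·t_k = (-k - 2)/2**k.
Δs = (k + 1)/(2*2**k), as required.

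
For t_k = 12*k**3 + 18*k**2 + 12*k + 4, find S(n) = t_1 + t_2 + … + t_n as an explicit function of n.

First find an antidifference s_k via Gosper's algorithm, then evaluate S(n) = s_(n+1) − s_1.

Compute t_(k+1)/t_k: get (6*k**3 + 27*k**2 + 42*k + 23)/(6*k**3 + 9*k**2 + 6*k + 2).
So A=1 and B=1, with C=k**3 + 3*k**2/2 + k + 1/3.
Solve (1)·f(k+1) − (1)·f(k) = k**3 + 3*k**2/2 + k + 1/3.
deg f ≤ 4 (via 0,0,3).
Solve for f: f(k) = k*(3*k**3 + 1)/12 (degree 4 ≤ 4).
Then R = B(k−1)f/C = k*(3*k**3 + 1)/(2*(6*k**3 + 9*k**2 + 6*k + 2)), so s_k = R(k)·t_k = 3*k**4 + k.
Verify: -3*k**4 + 3*(k + 1)**4 + 1 matches t_k.
Telescope: S(n) = s_(n+1) − s_(1) = 3*n**4 + 12*n**3 + 18*n**2 + 13*n + 4 − (4) = n*(3*n**3 + 12*n**2 + 18*n + 13).

S(n) = n*(3*n**3 + 12*n**2 + 18*n + 13)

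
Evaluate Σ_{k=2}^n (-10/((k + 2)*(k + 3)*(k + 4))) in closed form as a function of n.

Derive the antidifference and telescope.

S(n) = (-n**2 - 7*n + 8)/(4*(n**2 + 7*n + 12))

The ratio is (k + 2)/(k + 5).
Factor: A=k + 2; B=k + 5; C=1.
Key eq: (k + 2)·f(k+1) = (k + 4)·f(k) + (1).
deg f ≤ 2 (via 1,1,0).
A polynomial solution: f(k) = k*(k + 5)/12.
Get s_k = R·t_k = 5*k*(-k - 5)/(6*(k + 2)*(k + 3)) with R(k) = B(k−1)f(k)/C(k) = k*(k + 4)*(k + 5)/12.
Verify: -10/(k**3 + 9*k**2 + 26*k + 24) matches t_k.
Telescope: S(n) = s_(n+1) − s_(2) = 5*(-n**2 - 7*n - 6)/(6*(n**2 + 7*n + 12)) − (-7/12) = (-n**2 - 7*n + 8)/(4*(n**2 + 7*n + 12)).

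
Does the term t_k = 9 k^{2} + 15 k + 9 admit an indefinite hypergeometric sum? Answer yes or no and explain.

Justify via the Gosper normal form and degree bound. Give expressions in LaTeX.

Step 1: r(k) = (3*k**2 + 11*k + 11)/(3*k**2 + 5*k + 3).
Take A(k)=1, B(k)=1, C(k)=k**2 + 5*k/3 + 1.
Key eq: (1)·f(k+1) = (1)·f(k) + (k**2 + 5*k/3 + 1).
Degrees (0,0,2) ⇒ d ≤ 3.
Match coefficients ⇒ f(k) = k*(k**2 + k + 1)/3.
Then R = B(k−1)f/C = k*(k**2 + k + 1)/(3*k**2 + 5*k + 3), so s_k = R(k)·t_k = 3*k*(k**2 + k + 1).
Δs = 9*k**2 + 15*k + 9, as required.

Yes. s_k = 3 k \left(k^{2} + k + 1\right).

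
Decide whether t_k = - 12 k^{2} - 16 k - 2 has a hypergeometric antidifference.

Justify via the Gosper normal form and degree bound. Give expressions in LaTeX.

Yes. s_k = 2 k \left(- 2 k^{2} - k + 2\right).

The ratio is (6*k**2 + 20*k + 15)/(6*k**2 + 8*k + 1).
So A=1 and B=1, with C=k**2 + 4*k/3 + 1/6.
Set up (1)·f(k+1) − (1)·f(k) − (k**2 + 4*k/3 + 1/6) = 0.
Degrees (0,0,2) ⇒ d ≤ 3.
A polynomial solution: f(k) = k*(2*k**2 + k - 2)/6.
So s_k = (B(k−1)f/C)·t_k = (k*(2*k**2 + k - 2)/(6*k**2 + 8*k + 1))·t_k = 2*k*(-2*k**2 - k + 2).
s_(k+1) − s_k = -12*k**2 - 16*k - 2 = t_k.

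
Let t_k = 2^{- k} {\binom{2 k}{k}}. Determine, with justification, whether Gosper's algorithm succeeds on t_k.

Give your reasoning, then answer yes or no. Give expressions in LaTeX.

No — t_k has no hypergeometric antidifference.

Compute t_(k+1)/t_k: get (2*k + 1)/(k + 1).
Factor: A=2*k + 1; B=k + 1; C=1.
f must satisfy (2*k + 1)·f(k+1) − (k)·f(k) = 1.
d = -1 from the (1,1,0) case.
deg f ≤ -1 is impossible — no certificate.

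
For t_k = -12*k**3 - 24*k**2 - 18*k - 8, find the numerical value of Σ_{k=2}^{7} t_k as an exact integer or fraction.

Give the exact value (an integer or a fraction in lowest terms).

Σ = -13266

t_(k+1)/t_k = (6*k**3 + 30*k**2 + 51*k + 31)/(6*k**3 + 12*k**2 + 9*k + 4).
A = 1, B = 1, C = k**3 + 2*k**2 + 3*k/2 + 2/3.
Key eq: (1)·f(k+1) = (1)·f(k) + (k**3 + 2*k**2 + 3*k/2 + 2/3).
From deg A=0, deg B=0, deg C=3: d=4.
Solve for f: f(k) = k*(3*k**3 + 2*k**2 + 3)/12 (degree 4 ≤ 4).
Then R = B(k−1)f/C = k*(3*k**3 + 2*k**2 + 3)/(2*(6*k**3 + 12*k**2 + 9*k + 4)), so s_k = R(k)·t_k = k*(-3*k**3 - 2*k**2 - 3).
Δs = -12*k**3 - 24*k**2 - 18*k - 8, as required.
Σ_(k=2)^(7) t_k = s_(8) − s_(2) = -13336 − (-70) = -13266.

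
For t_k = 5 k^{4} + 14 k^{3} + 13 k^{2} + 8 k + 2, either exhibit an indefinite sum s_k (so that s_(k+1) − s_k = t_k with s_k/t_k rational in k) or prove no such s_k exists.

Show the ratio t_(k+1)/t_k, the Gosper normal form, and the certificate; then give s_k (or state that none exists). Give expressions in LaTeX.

The ratio is (5*k**4 + 34*k**3 + 85*k**2 + 96*k + 42)/(5*k**4 + 14*k**3 + 13*k**2 + 8*k + 2).
Gosper form: A/B · C(k+1)/C(k) with A=1, B=1, C=k**4 + 14*k**3/5 + 13*k**2/5 + 8*k/5 + 2/5.
Solve (1)·f(k+1) − (1)·f(k) = k**4 + 14*k**3/5 + 13*k**2/5 + 8*k/5 + 2/5.
Bound: deg f ≤ 5.
Solve for f: f(k) = k**2*(k**3 + k**2 - k + 1)/5 (degree 5 ≤ 5).
Certificate R = B(k−1)f/C = k**2*(k**3 + k**2 - k + 1)/(5*k**4 + 14*k**3 + 13*k**2 + 8*k + 2) gives s_k = k**2*(k**3 + k**2 - k + 1).
s_(k+1) − s_k = 5*k**4 + 14*k**3 + 13*k**2 + 8*k + 2 = t_k.

s_k = k^{2} \left(k^{3} + k^{2} - k + 1\right)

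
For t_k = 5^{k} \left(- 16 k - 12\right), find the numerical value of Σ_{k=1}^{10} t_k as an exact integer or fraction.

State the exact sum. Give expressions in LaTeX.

Ratio r(k) = 5*(4*k + 7)/(4*k + 3).
Factor: A=5; B=1; C=k + 3/4.
Key eq: (5)·f(k+1) = (1)·f(k) + (k + 3/4).
deg f ≤ 1 (via 0,0,1).
Solving with deg f ≤ 1: f(k) = (2*k - 1)/8.
So s_k = (B(k−1)f/C)·t_k = ((2*k - 1)/(2*(4*k + 3)))·t_k = 5**k*(2 - 4*k).
s_(k+1) − s_k = 5**k*(-16*k - 12) = t_k.
Evaluate s at k=11 and k=1: -2050781250 and -10; difference -2050781240.

Σ = -2050781240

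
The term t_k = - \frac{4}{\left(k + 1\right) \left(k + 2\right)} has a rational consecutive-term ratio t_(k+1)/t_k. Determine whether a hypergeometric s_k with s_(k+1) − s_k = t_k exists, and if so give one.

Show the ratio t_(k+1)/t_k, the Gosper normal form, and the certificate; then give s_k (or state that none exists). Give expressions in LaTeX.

r(k) = (k + 1)/(k + 3) after simplifying.
Normal form (A,B,C) = (k + 1, k + 3, 1).
Set up (k + 1)·f(k+1) − (k + 2)·f(k) − (1) = 0.
From deg A=1, deg B=1, deg C=0: d=1.
Coefficient equations give f(k) = k.
R(k) = B(k−1)·f(k)/C(k) = k*(k + 2); s_k = R·t_k = -4*k/(k + 1).
Verify: -4/(k**2 + 3*k + 2) matches t_k.

s_k = - \frac{4 k}{k + 1}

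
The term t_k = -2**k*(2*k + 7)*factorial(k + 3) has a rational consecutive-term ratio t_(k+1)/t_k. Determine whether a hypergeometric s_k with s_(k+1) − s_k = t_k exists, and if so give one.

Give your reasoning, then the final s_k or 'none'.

s_k = -2**k*factorial(k + 3)

t_(k+1)/t_k = 2*(k + 4)*(2*k + 9)/(2*k + 7).
So A=2*k + 8 and B=1, with C=k + 7/2.
Set up (2*k + 8)·f(k+1) − (1)·f(k) − (k + 7/2) = 0.
Degrees (1,0,1) ⇒ d ≤ 0.
Solving with deg f ≤ 0: f(k) = 1/2.
Certificate R = B(k−1)f/C = 1/(2*k + 7) gives s_k = -2**k*factorial(k + 3).
Verify: -2**k*(2*k + 7)*factorial(k + 3) matches t_k.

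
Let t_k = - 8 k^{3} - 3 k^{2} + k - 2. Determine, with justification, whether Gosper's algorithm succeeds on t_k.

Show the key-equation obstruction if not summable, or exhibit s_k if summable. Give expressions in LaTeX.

The ratio is (8*k**3 + 27*k**2 + 29*k + 12)/(8*k**3 + 3*k**2 - k + 2).
Normal form (A,B,C) = (1, 1, k**3 + 3*k**2/8 - k/8 + 1/4).
f must satisfy (1)·f(k+1) − (1)·f(k) = k**3 + 3*k**2/8 - k/8 + 1/4.
Degrees (0,0,3) ⇒ d ≤ 4.
Solve for f: f(k) = k*(2*k**3 - 3*k**2 + 3)/8 (degree 4 ≤ 4).
So s_k = (B(k−1)f/C)·t_k = (k*(2*k**3 - 3*k**2 + 3)/(8*k**3 + 3*k**2 - k + 2))·t_k = k*(-2*k**3 + 3*k**2 - 3).
Verify: -8*k**3 - 3*k**2 + k - 2 matches t_k.

Yes. s_k = k \left(- 2 k^{3} + 3 k^{2} - 3\right).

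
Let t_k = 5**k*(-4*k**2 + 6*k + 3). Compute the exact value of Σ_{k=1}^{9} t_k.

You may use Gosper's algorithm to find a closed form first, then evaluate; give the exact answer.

Ratio r(k) = 5*(4*k**2 + 2*k - 5)/(4*k**2 - 6*k - 3).
Factor: A=5; B=1; C=k**2 - 3*k/2 - 3/4.
f must satisfy (5)·f(k+1) − (1)·f(k) = k**2 - 3*k/2 - 3/4.
d = 2 from the (0,0,2) case.
Solving with deg f ≤ 2: f(k) = (k - 3)*(k - 1)/4.
Then R = B(k−1)f/C = (k - 3)*(k - 1)/(4*k**2 - 6*k - 3), so s_k = R(k)·t_k = 5**k*(-k**2 + 4*k - 3).
Verify: 5**k*(-4*k**2 + 6*k + 3) matches t_k.
Σ_(k=1)^(9) t_k = s_(10) − s_(1) = -615234375 − (0) = -615234375.

Σ = -615234375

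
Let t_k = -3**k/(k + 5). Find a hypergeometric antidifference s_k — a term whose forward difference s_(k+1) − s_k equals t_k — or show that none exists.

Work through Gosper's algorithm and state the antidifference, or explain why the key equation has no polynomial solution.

no hypergeometric antidifference exists

r(k) = 3*(k + 5)/(k + 6) after simplifying.
Factor: A=3*k + 15; B=k + 6; C=1.
Set up (3*k + 15)·f(k+1) − (k + 5)·f(k) − (1) = 0.
Degrees (1,1,0) ⇒ d ≤ -1.
Negative degree bound (-1): no f exists, t_k not Gosper-summable.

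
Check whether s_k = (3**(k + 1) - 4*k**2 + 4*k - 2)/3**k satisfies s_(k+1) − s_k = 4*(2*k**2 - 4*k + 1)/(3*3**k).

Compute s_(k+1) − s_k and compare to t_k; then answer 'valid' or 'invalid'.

s_(k+1) = (9*3**k - 4*k**2 - 4*k - 2)/(3*3**k)
s_(k+1) − s_k = 4*(2*k**2 - 4*k + 1)/(3*3**k)
(s_(k+1) − s_k) − t_k = 0

valid; difference matches t_k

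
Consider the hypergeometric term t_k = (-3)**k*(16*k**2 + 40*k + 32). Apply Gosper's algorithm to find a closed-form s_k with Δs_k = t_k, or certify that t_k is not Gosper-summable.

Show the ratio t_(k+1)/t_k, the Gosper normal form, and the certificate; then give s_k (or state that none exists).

s_k = (-3)**k*(-4*k**2 - 4*k - 2)

Ratio r(k) = 3*(-2*k**2 - 9*k - 11)/(2*k**2 + 5*k + 4).
Take A(k)=-3, B(k)=1, C(k)=k**2 + 5*k/2 + 2.
Solve (-3)·f(k+1) − (1)·f(k) = k**2 + 5*k/2 + 2.
From deg A=0, deg B=0, deg C=2: d=2.
A polynomial solution: f(k) = -(2*k**2 + 2*k + 1)/8.
Then R = B(k−1)f/C = -(2*k**2 + 2*k + 1)/(4*(2*k**2 + 5*k + 4)), so s_k = R(k)·t_k = (-3)**k*(-4*k**2 - 4*k - 2).
s_(k+1) − s_k = (-3)**k*(16*k**2 + 40*k + 32) = t_k.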